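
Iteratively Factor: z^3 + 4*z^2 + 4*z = (z)*(z^2 + 4*z + 4) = z*(z + 2)*(z + 2)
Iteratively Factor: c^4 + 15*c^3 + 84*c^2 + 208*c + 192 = (c + 3)*(c^3 + 12*c^2 + 48*c + 64) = (c + 3)*(c + 4)*(c^2 + 8*c + 16) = (c + 3)*(c + 4)^2*(c + 4)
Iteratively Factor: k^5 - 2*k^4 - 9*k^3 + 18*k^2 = (k)*(k^4 - 2*k^3 - 9*k^2 + 18*k) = k*(k + 3)*(k^3 - 5*k^2 + 6*k) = k^2*(k + 3)*(k^2 - 5*k + 6) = k^2*(k - 3)*(k + 3)*(k - 2)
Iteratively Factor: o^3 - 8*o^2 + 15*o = (o - 3)*(o^2 - 5*o) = o*(o - 3)*(o - 5)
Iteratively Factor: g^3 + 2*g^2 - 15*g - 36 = (g + 3)*(g^2 - g - 12) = (g - 4)*(g + 3)*(g + 3)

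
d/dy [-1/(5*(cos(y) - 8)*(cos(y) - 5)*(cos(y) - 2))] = 3*(sin(y)^2 + 10*cos(y) - 23)*sin(y)/(5*(cos(y) - 8)^2*(cos(y) - 5)^2*(cos(y) - 2)^2)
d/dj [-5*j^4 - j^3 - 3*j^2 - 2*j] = -20*j^3 - 3*j^2 - 6*j - 2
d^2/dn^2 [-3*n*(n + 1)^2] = -18*n - 12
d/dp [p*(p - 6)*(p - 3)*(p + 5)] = 4*p^3 - 12*p^2 - 54*p + 90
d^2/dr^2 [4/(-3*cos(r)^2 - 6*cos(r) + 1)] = 6*(24*sin(r)^4 - 44*sin(r)^2 - 41*cos(r) + 9*cos(3*r) - 32)/(-3*sin(r)^2 + 6*cos(r) + 2)^3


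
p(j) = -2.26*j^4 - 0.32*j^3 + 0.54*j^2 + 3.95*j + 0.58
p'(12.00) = -15742.45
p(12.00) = -47290.58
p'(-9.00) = 6506.63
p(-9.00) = -14585.81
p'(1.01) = -5.25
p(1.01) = 2.44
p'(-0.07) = 3.87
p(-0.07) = 0.31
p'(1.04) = -6.13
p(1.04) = 2.27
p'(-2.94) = 222.20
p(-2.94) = -167.08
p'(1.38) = -20.15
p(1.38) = -1.98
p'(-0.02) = 3.93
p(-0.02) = 0.50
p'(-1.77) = 49.16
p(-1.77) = -25.13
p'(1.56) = -31.02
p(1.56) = -6.54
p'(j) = -9.04*j^3 - 0.96*j^2 + 1.08*j + 3.95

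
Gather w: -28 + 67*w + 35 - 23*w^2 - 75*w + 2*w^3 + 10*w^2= 2*w^3 - 13*w^2 - 8*w + 7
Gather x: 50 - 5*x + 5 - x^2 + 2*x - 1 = -x^2 - 3*x + 54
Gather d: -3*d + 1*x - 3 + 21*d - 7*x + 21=18*d - 6*x + 18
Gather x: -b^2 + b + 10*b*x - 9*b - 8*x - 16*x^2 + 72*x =-b^2 - 8*b - 16*x^2 + x*(10*b + 64)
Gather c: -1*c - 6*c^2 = -6*c^2 - c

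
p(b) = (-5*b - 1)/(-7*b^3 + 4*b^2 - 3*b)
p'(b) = (-5*b - 1)*(21*b^2 - 8*b + 3)/(-7*b^3 + 4*b^2 - 3*b)^2 - 5/(-7*b^3 + 4*b^2 - 3*b) = (-70*b^3 - b^2 + 8*b - 3)/(b^2*(49*b^4 - 56*b^3 + 58*b^2 - 24*b + 9))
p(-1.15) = 0.25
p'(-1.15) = 0.25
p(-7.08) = 0.01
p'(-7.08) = 0.00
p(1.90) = 0.27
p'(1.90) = -0.31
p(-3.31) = 0.05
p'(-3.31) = 0.03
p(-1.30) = 0.21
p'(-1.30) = 0.20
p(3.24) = 0.08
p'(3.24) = -0.06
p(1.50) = 0.44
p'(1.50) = -0.63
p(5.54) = 0.03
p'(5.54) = -0.01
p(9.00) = 0.01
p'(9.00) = 0.00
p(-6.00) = 0.02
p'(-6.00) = 0.01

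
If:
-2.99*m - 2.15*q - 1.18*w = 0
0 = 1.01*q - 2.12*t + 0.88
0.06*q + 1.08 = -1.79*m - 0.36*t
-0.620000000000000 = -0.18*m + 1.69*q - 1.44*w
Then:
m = -0.75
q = 0.46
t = 0.63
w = 1.06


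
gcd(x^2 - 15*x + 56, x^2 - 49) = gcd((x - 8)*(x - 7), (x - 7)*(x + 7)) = x - 7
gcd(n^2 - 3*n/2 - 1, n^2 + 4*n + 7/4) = n + 1/2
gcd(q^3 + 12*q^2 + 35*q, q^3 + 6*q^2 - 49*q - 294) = q + 7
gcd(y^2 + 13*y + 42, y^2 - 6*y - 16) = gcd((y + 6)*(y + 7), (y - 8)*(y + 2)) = 1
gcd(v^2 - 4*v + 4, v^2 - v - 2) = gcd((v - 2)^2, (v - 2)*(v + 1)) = v - 2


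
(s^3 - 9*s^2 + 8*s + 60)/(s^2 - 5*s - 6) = (s^2 - 3*s - 10)/(s + 1)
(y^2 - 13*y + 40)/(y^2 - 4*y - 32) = (y - 5)/(y + 4)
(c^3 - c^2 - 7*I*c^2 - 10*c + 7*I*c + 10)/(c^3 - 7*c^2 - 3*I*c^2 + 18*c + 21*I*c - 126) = (c^3 - c^2*(1 + 7*I) + c*(-10 + 7*I) + 10)/(c^3 - c^2*(7 + 3*I) + 3*c*(6 + 7*I) - 126)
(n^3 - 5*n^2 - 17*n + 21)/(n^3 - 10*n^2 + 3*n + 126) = (n - 1)/(n - 6)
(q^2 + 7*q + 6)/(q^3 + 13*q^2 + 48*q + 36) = 1/(q + 6)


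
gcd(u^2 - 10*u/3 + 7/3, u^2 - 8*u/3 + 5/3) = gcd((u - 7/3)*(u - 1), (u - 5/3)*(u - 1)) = u - 1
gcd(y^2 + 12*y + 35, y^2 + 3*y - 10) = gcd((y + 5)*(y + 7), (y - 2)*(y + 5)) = y + 5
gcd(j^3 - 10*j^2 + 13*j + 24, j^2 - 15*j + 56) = j - 8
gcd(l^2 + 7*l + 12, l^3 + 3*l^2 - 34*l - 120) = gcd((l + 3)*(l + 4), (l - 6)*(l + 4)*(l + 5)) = l + 4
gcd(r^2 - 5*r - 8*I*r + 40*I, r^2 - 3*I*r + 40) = r - 8*I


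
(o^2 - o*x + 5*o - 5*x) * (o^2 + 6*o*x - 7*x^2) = o^4 + 5*o^3*x + 5*o^3 - 13*o^2*x^2 + 25*o^2*x + 7*o*x^3 - 65*o*x^2 + 35*x^3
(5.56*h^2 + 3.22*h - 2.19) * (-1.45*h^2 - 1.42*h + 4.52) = -8.062*h^4 - 12.5642*h^3 + 23.7343*h^2 + 17.6642*h - 9.8988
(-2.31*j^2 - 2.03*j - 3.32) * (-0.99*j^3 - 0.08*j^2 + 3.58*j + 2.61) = 2.2869*j^5 + 2.1945*j^4 - 4.8206*j^3 - 13.0309*j^2 - 17.1839*j - 8.6652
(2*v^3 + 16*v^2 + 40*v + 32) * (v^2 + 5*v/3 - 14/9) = 2*v^5 + 58*v^4/3 + 572*v^3/9 + 664*v^2/9 - 80*v/9 - 448/9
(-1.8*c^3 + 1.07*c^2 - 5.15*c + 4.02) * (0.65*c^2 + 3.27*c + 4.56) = -1.17*c^5 - 5.1905*c^4 - 8.0566*c^3 - 9.3483*c^2 - 10.3386*c + 18.3312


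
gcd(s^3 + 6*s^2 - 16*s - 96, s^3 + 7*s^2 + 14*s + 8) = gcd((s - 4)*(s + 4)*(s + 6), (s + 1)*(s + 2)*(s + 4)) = s + 4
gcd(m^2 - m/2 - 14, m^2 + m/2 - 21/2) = m + 7/2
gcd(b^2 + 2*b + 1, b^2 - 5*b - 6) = b + 1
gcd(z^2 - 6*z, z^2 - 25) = 1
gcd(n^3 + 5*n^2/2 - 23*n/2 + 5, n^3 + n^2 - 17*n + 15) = n + 5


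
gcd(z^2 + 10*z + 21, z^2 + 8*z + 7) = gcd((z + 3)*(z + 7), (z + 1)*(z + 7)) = z + 7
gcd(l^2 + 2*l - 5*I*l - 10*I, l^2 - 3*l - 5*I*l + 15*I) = l - 5*I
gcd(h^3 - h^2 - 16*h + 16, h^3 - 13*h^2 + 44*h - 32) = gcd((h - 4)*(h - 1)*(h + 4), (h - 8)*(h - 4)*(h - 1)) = h^2 - 5*h + 4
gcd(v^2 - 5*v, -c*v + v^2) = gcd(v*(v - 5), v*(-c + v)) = v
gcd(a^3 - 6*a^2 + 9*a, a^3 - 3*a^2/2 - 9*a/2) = a^2 - 3*a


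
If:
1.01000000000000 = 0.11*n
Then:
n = 9.18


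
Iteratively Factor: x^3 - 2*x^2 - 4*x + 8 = (x + 2)*(x^2 - 4*x + 4) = (x - 2)*(x + 2)*(x - 2)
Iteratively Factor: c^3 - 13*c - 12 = (c + 3)*(c^2 - 3*c - 4) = (c + 1)*(c + 3)*(c - 4)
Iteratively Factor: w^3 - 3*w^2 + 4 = (w - 2)*(w^2 - w - 2) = (w - 2)*(w + 1)*(w - 2)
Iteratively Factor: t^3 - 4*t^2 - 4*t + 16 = (t - 2)*(t^2 - 2*t - 8) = (t - 4)*(t - 2)*(t + 2)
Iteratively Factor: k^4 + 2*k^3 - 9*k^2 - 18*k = (k + 3)*(k^3 - k^2 - 6*k) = (k + 2)*(k + 3)*(k^2 - 3*k) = (k - 3)*(k + 2)*(k + 3)*(k)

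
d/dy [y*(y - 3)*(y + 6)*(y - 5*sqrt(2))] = 4*y^3 - 15*sqrt(2)*y^2 + 9*y^2 - 30*sqrt(2)*y - 36*y + 90*sqrt(2)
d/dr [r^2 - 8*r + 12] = 2*r - 8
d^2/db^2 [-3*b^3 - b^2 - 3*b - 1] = -18*b - 2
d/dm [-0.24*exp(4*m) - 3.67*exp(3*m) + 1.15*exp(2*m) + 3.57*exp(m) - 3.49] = (-0.96*exp(3*m) - 11.01*exp(2*m) + 2.3*exp(m) + 3.57)*exp(m)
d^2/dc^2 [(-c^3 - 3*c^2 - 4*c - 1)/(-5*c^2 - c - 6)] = 2*(56*c^3 - 177*c^2 - 237*c + 55)/(125*c^6 + 75*c^5 + 465*c^4 + 181*c^3 + 558*c^2 + 108*c + 216)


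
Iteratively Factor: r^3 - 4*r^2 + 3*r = (r)*(r^2 - 4*r + 3) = r*(r - 1)*(r - 3)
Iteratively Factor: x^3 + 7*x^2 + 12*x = (x + 3)*(x^2 + 4*x) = x*(x + 3)*(x + 4)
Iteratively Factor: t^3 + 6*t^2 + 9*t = (t + 3)*(t^2 + 3*t) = t*(t + 3)*(t + 3)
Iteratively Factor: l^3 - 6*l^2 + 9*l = (l - 3)*(l^2 - 3*l) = l*(l - 3)*(l - 3)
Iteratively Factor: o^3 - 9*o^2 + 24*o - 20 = (o - 2)*(o^2 - 7*o + 10) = (o - 2)^2*(o - 5)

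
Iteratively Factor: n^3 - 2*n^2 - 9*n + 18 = (n - 3)*(n^2 + n - 6) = (n - 3)*(n + 3)*(n - 2)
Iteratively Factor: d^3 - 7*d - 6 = (d - 3)*(d^2 + 3*d + 2) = (d - 3)*(d + 1)*(d + 2)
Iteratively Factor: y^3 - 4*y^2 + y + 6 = (y + 1)*(y^2 - 5*y + 6) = (y - 3)*(y + 1)*(y - 2)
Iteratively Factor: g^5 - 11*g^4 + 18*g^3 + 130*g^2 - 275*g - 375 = (g + 1)*(g^4 - 12*g^3 + 30*g^2 + 100*g - 375) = (g + 1)*(g + 3)*(g^3 - 15*g^2 + 75*g - 125) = (g - 5)*(g + 1)*(g + 3)*(g^2 - 10*g + 25) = (g - 5)^2*(g + 1)*(g + 3)*(g - 5)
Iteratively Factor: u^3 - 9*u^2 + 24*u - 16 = (u - 4)*(u^2 - 5*u + 4) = (u - 4)*(u - 1)*(u - 4)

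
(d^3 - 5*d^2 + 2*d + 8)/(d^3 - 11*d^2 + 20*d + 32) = (d - 2)/(d - 8)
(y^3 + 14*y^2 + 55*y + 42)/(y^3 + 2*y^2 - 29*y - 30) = (y + 7)/(y - 5)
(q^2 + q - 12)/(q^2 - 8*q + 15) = (q + 4)/(q - 5)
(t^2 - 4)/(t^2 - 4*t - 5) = (4 - t^2)/(-t^2 + 4*t + 5)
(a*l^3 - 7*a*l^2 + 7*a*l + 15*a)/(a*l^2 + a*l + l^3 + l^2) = a*(l^2 - 8*l + 15)/(l*(a + l))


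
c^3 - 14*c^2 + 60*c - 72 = (c - 6)^2*(c - 2)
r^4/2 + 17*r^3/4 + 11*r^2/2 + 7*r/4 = r*(r/2 + 1/2)*(r + 1/2)*(r + 7)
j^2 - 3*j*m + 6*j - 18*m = (j + 6)*(j - 3*m)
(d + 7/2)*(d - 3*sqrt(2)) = d^2 - 3*sqrt(2)*d + 7*d/2 - 21*sqrt(2)/2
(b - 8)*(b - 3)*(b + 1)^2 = b^4 - 9*b^3 + 3*b^2 + 37*b + 24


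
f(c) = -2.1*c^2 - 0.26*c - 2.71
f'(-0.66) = 2.51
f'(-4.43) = 18.35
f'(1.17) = -5.17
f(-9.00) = -170.47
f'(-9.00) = 37.54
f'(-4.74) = 19.65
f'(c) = -4.2*c - 0.26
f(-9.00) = -170.47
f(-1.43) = -6.63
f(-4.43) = -42.77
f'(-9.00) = 37.54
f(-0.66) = -3.45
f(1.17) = -5.89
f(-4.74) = -48.66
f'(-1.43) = 5.75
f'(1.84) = -7.99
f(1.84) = -10.30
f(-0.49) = -3.09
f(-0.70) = -3.56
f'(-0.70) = 2.68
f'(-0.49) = 1.80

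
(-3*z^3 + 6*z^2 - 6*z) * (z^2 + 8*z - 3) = -3*z^5 - 18*z^4 + 51*z^3 - 66*z^2 + 18*z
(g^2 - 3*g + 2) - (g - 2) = g^2 - 4*g + 4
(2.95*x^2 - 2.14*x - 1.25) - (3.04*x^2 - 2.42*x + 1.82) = -0.0899999999999999*x^2 + 0.28*x - 3.07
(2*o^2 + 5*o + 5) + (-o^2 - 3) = o^2 + 5*o + 2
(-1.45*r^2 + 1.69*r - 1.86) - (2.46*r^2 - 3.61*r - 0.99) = -3.91*r^2 + 5.3*r - 0.87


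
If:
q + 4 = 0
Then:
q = -4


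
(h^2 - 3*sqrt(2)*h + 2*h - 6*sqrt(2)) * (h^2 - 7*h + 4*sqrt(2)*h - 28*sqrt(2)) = h^4 - 5*h^3 + sqrt(2)*h^3 - 38*h^2 - 5*sqrt(2)*h^2 - 14*sqrt(2)*h + 120*h + 336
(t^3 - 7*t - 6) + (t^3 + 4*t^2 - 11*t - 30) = 2*t^3 + 4*t^2 - 18*t - 36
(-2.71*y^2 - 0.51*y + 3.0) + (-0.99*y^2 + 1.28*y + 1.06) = -3.7*y^2 + 0.77*y + 4.06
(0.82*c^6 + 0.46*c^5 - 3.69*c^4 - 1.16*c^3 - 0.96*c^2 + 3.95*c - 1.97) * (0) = 0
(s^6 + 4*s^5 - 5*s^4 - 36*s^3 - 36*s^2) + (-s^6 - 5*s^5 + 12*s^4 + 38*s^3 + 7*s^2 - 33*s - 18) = -s^5 + 7*s^4 + 2*s^3 - 29*s^2 - 33*s - 18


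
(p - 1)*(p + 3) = p^2 + 2*p - 3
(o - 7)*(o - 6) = o^2 - 13*o + 42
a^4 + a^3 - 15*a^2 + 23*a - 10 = (a - 2)*(a - 1)^2*(a + 5)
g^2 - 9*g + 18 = (g - 6)*(g - 3)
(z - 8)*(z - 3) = z^2 - 11*z + 24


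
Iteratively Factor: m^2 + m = (m)*(m + 1)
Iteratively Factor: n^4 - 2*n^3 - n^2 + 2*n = (n - 2)*(n^3 - n) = n*(n - 2)*(n^2 - 1) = n*(n - 2)*(n - 1)*(n + 1)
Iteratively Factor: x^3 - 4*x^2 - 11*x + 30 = (x - 5)*(x^2 + x - 6) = (x - 5)*(x + 3)*(x - 2)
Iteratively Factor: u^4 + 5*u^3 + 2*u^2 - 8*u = (u - 1)*(u^3 + 6*u^2 + 8*u) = (u - 1)*(u + 2)*(u^2 + 4*u) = u*(u - 1)*(u + 2)*(u + 4)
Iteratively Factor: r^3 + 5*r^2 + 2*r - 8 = (r - 1)*(r^2 + 6*r + 8) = (r - 1)*(r + 2)*(r + 4)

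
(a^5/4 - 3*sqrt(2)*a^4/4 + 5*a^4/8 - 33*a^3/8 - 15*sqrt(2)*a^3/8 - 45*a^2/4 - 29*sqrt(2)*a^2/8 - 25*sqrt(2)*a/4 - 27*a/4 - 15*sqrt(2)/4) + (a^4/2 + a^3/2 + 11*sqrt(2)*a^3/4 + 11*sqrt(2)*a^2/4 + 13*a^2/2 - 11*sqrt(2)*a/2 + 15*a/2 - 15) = a^5/4 - 3*sqrt(2)*a^4/4 + 9*a^4/8 - 29*a^3/8 + 7*sqrt(2)*a^3/8 - 19*a^2/4 - 7*sqrt(2)*a^2/8 - 47*sqrt(2)*a/4 + 3*a/4 - 15 - 15*sqrt(2)/4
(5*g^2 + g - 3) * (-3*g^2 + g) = -15*g^4 + 2*g^3 + 10*g^2 - 3*g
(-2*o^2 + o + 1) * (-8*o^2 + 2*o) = 16*o^4 - 12*o^3 - 6*o^2 + 2*o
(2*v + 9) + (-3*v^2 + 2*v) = -3*v^2 + 4*v + 9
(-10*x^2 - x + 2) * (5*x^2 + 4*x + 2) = -50*x^4 - 45*x^3 - 14*x^2 + 6*x + 4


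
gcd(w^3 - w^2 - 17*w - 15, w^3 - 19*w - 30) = w^2 - 2*w - 15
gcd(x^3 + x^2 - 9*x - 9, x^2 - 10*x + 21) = x - 3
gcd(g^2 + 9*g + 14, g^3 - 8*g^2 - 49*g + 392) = g + 7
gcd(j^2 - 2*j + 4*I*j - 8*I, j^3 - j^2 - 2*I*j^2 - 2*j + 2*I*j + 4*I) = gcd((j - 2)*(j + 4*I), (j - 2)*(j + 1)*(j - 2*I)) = j - 2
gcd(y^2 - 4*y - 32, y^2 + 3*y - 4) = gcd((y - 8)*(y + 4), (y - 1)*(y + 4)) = y + 4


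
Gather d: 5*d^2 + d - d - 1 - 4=5*d^2 - 5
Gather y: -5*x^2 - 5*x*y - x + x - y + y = -5*x^2 - 5*x*y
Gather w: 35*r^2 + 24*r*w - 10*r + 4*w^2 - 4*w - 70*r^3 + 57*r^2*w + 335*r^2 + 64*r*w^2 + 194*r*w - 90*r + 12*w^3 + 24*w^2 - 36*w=-70*r^3 + 370*r^2 - 100*r + 12*w^3 + w^2*(64*r + 28) + w*(57*r^2 + 218*r - 40)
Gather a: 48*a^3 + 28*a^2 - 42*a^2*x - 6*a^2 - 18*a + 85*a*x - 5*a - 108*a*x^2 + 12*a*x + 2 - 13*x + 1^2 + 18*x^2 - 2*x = 48*a^3 + a^2*(22 - 42*x) + a*(-108*x^2 + 97*x - 23) + 18*x^2 - 15*x + 3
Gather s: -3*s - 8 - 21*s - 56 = -24*s - 64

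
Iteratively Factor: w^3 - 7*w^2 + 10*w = (w - 5)*(w^2 - 2*w) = w*(w - 5)*(w - 2)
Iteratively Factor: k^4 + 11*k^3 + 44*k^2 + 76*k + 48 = (k + 4)*(k^3 + 7*k^2 + 16*k + 12) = (k + 2)*(k + 4)*(k^2 + 5*k + 6) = (k + 2)*(k + 3)*(k + 4)*(k + 2)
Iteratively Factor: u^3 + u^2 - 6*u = (u - 2)*(u^2 + 3*u) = u*(u - 2)*(u + 3)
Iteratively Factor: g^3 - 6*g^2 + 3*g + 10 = (g - 2)*(g^2 - 4*g - 5) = (g - 5)*(g - 2)*(g + 1)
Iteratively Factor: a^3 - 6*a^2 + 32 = (a - 4)*(a^2 - 2*a - 8) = (a - 4)*(a + 2)*(a - 4)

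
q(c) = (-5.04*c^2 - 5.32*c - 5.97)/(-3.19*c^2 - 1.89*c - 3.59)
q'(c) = (-10.08*c - 5.32)/(-3.19*c^2 - 1.89*c - 3.59) + (6.38*c + 1.89)*(-5.04*c^2 - 5.32*c - 5.97)/(-3.19*c^2 - 1.89*c - 3.59)^2 = (-7.4452*c^2 - 1.9014*c + 7.8155)/(10.1761*c^4 + 12.0582*c^3 + 26.4763*c^2 + 13.5702*c + 12.8881)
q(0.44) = 1.84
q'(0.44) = 0.22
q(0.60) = 1.87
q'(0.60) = 0.12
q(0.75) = 1.88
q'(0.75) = 0.05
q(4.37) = 1.72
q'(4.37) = -0.03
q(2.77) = 1.78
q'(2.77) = -0.05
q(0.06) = 1.70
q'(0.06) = 0.56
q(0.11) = 1.72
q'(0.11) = 0.51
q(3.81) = 1.74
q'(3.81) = -0.03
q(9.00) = 1.66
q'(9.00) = -0.01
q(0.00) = 1.66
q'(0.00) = 0.61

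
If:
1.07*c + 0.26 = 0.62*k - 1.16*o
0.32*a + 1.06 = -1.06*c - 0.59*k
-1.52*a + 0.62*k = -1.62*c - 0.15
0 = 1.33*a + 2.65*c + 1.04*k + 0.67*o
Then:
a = -3.01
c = -9.13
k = 16.24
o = 16.88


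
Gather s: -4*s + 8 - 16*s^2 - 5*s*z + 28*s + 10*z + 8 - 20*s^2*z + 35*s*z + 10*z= s^2*(-20*z - 16) + s*(30*z + 24) + 20*z + 16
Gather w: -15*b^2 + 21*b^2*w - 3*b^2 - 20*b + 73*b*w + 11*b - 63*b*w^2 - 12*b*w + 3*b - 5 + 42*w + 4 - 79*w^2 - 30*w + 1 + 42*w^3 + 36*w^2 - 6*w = -18*b^2 - 6*b + 42*w^3 + w^2*(-63*b - 43) + w*(21*b^2 + 61*b + 6)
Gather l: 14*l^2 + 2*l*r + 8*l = 14*l^2 + l*(2*r + 8)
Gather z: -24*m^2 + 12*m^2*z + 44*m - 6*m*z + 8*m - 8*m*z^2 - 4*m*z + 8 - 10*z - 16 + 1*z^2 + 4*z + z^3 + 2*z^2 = -24*m^2 + 52*m + z^3 + z^2*(3 - 8*m) + z*(12*m^2 - 10*m - 6) - 8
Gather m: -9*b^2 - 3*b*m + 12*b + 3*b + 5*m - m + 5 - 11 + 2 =-9*b^2 + 15*b + m*(4 - 3*b) - 4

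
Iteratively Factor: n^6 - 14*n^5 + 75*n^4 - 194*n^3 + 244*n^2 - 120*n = (n - 2)*(n^5 - 12*n^4 + 51*n^3 - 92*n^2 + 60*n) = (n - 2)^2*(n^4 - 10*n^3 + 31*n^2 - 30*n) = (n - 2)^3*(n^3 - 8*n^2 + 15*n) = n*(n - 2)^3*(n^2 - 8*n + 15) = n*(n - 5)*(n - 2)^3*(n - 3)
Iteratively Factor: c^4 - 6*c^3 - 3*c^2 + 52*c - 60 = (c - 5)*(c^3 - c^2 - 8*c + 12) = (c - 5)*(c - 2)*(c^2 + c - 6) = (c - 5)*(c - 2)*(c + 3)*(c - 2)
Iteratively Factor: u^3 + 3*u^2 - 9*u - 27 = (u + 3)*(u^2 - 9) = (u + 3)^2*(u - 3)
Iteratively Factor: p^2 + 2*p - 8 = (p - 2)*(p + 4)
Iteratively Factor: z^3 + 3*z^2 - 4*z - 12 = (z - 2)*(z^2 + 5*z + 6) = (z - 2)*(z + 3)*(z + 2)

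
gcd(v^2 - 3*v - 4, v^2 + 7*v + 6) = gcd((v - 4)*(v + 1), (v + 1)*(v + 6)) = v + 1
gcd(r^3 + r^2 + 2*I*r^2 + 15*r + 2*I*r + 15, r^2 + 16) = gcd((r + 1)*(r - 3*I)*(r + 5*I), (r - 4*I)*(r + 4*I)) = 1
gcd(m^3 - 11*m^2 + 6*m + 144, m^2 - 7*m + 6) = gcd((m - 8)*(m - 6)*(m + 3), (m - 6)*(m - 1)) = m - 6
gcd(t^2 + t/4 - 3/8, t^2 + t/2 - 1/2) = t - 1/2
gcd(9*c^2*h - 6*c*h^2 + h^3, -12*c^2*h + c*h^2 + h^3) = 3*c*h - h^2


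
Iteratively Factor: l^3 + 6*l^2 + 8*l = (l + 2)*(l^2 + 4*l) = (l + 2)*(l + 4)*(l)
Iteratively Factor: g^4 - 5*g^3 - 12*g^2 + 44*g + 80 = (g + 2)*(g^3 - 7*g^2 + 2*g + 40) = (g + 2)^2*(g^2 - 9*g + 20) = (g - 5)*(g + 2)^2*(g - 4)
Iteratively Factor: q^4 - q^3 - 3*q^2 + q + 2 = (q + 1)*(q^3 - 2*q^2 - q + 2) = (q + 1)^2*(q^2 - 3*q + 2) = (q - 1)*(q + 1)^2*(q - 2)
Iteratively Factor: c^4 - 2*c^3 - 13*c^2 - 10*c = (c + 1)*(c^3 - 3*c^2 - 10*c) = c*(c + 1)*(c^2 - 3*c - 10) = c*(c + 1)*(c + 2)*(c - 5)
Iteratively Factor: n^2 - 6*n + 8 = (n - 2)*(n - 4)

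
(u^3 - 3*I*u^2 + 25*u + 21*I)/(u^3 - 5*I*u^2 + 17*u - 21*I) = (u + I)/(u - I)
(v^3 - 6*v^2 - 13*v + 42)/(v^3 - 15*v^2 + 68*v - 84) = (v + 3)/(v - 6)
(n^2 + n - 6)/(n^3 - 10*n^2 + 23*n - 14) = (n + 3)/(n^2 - 8*n + 7)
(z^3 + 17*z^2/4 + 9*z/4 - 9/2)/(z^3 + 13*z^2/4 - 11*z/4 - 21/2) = (4*z - 3)/(4*z - 7)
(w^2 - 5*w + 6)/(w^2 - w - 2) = (w - 3)/(w + 1)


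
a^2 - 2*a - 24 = (a - 6)*(a + 4)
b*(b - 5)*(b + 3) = b^3 - 2*b^2 - 15*b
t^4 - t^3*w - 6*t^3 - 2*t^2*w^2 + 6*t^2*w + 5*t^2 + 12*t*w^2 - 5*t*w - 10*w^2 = (t - 5)*(t - 1)*(t - 2*w)*(t + w)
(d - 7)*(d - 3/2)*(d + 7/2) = d^3 - 5*d^2 - 77*d/4 + 147/4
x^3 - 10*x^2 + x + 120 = (x - 8)*(x - 5)*(x + 3)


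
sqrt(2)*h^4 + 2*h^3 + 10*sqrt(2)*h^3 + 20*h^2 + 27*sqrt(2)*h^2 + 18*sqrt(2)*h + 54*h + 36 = (h + 3)*(h + 6)*(h + sqrt(2))*(sqrt(2)*h + sqrt(2))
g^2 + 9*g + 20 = (g + 4)*(g + 5)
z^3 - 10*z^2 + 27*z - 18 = (z - 6)*(z - 3)*(z - 1)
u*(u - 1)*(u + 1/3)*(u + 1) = u^4 + u^3/3 - u^2 - u/3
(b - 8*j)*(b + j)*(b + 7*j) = b^3 - 57*b*j^2 - 56*j^3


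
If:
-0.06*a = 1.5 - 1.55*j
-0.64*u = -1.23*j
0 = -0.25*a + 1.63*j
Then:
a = 8.44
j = 1.29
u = 2.49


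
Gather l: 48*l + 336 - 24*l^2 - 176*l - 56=-24*l^2 - 128*l + 280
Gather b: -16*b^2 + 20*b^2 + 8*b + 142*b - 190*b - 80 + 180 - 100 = 4*b^2 - 40*b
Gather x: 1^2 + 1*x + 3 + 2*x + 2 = 3*x + 6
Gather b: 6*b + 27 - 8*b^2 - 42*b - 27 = -8*b^2 - 36*b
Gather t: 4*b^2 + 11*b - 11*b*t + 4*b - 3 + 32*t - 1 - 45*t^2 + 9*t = 4*b^2 + 15*b - 45*t^2 + t*(41 - 11*b) - 4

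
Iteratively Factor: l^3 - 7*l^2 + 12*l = (l - 4)*(l^2 - 3*l) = l*(l - 4)*(l - 3)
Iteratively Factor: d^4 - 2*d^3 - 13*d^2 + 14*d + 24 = (d + 1)*(d^3 - 3*d^2 - 10*d + 24) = (d - 2)*(d + 1)*(d^2 - d - 12) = (d - 2)*(d + 1)*(d + 3)*(d - 4)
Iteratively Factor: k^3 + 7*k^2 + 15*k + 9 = (k + 3)*(k^2 + 4*k + 3) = (k + 1)*(k + 3)*(k + 3)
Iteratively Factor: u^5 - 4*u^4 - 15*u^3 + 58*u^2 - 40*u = (u - 2)*(u^4 - 2*u^3 - 19*u^2 + 20*u) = (u - 2)*(u + 4)*(u^3 - 6*u^2 + 5*u) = u*(u - 2)*(u + 4)*(u^2 - 6*u + 5) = u*(u - 2)*(u - 1)*(u + 4)*(u - 5)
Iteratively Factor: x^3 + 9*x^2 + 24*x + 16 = (x + 4)*(x^2 + 5*x + 4) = (x + 4)^2*(x + 1)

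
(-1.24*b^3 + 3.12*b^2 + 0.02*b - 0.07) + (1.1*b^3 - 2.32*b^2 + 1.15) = -0.14*b^3 + 0.8*b^2 + 0.02*b + 1.08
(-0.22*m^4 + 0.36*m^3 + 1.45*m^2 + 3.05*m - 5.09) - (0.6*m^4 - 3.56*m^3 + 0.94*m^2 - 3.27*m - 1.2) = -0.82*m^4 + 3.92*m^3 + 0.51*m^2 + 6.32*m - 3.89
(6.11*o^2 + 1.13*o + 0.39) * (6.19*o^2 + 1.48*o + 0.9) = 37.8209*o^4 + 16.0375*o^3 + 9.5855*o^2 + 1.5942*o + 0.351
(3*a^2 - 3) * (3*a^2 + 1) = 9*a^4 - 6*a^2 - 3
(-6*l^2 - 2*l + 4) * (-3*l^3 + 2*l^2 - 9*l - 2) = 18*l^5 - 6*l^4 + 38*l^3 + 38*l^2 - 32*l - 8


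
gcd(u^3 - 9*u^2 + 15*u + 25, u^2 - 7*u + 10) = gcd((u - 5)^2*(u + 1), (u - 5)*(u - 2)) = u - 5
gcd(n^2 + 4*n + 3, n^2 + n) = n + 1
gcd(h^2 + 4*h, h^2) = h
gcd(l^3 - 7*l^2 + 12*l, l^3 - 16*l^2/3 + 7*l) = l^2 - 3*l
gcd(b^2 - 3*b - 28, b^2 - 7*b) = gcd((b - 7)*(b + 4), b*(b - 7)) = b - 7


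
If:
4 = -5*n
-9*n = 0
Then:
No Solution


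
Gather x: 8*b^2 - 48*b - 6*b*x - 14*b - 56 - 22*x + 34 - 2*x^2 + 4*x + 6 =8*b^2 - 62*b - 2*x^2 + x*(-6*b - 18) - 16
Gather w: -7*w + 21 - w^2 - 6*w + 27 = -w^2 - 13*w + 48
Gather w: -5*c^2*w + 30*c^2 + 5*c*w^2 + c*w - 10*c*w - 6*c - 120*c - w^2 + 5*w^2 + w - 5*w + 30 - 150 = 30*c^2 - 126*c + w^2*(5*c + 4) + w*(-5*c^2 - 9*c - 4) - 120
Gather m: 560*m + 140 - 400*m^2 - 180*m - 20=-400*m^2 + 380*m + 120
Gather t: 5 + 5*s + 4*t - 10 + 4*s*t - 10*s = -5*s + t*(4*s + 4) - 5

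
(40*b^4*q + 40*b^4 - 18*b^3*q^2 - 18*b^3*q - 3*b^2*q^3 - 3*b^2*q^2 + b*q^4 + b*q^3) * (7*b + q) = 280*b^5*q + 280*b^5 - 86*b^4*q^2 - 86*b^4*q - 39*b^3*q^3 - 39*b^3*q^2 + 4*b^2*q^4 + 4*b^2*q^3 + b*q^5 + b*q^4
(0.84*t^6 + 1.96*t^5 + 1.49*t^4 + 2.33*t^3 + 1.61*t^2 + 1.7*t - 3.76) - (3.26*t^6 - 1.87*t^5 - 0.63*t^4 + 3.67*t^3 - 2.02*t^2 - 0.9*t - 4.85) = -2.42*t^6 + 3.83*t^5 + 2.12*t^4 - 1.34*t^3 + 3.63*t^2 + 2.6*t + 1.09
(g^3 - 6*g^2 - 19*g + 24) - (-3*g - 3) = g^3 - 6*g^2 - 16*g + 27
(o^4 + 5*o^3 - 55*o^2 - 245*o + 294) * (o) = o^5 + 5*o^4 - 55*o^3 - 245*o^2 + 294*o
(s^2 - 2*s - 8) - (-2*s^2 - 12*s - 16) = 3*s^2 + 10*s + 8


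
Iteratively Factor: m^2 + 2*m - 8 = (m - 2)*(m + 4)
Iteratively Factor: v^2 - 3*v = (v - 3)*(v)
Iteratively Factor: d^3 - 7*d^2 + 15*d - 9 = (d - 3)*(d^2 - 4*d + 3) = (d - 3)*(d - 1)*(d - 3)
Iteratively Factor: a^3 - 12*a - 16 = (a + 2)*(a^2 - 2*a - 8) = (a + 2)^2*(a - 4)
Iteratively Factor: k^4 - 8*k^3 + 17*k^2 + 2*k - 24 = (k - 2)*(k^3 - 6*k^2 + 5*k + 12) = (k - 3)*(k - 2)*(k^2 - 3*k - 4) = (k - 3)*(k - 2)*(k + 1)*(k - 4)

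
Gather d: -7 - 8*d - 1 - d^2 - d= -d^2 - 9*d - 8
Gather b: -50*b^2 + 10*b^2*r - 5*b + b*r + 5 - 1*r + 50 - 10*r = b^2*(10*r - 50) + b*(r - 5) - 11*r + 55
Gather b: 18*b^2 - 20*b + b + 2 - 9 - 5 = 18*b^2 - 19*b - 12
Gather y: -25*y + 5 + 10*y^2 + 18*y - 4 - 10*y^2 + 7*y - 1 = 0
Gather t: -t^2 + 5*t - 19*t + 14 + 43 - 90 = -t^2 - 14*t - 33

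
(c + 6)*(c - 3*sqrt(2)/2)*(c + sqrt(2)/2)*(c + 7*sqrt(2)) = c^4 + 6*c^3 + 6*sqrt(2)*c^3 - 31*c^2/2 + 36*sqrt(2)*c^2 - 93*c - 21*sqrt(2)*c/2 - 63*sqrt(2)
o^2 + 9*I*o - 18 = (o + 3*I)*(o + 6*I)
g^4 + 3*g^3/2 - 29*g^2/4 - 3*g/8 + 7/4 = (g - 2)*(g - 1/2)*(g + 1/2)*(g + 7/2)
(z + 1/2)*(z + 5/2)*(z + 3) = z^3 + 6*z^2 + 41*z/4 + 15/4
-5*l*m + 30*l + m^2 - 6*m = (-5*l + m)*(m - 6)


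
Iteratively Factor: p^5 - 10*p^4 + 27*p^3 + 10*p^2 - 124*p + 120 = (p - 2)*(p^4 - 8*p^3 + 11*p^2 + 32*p - 60) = (p - 5)*(p - 2)*(p^3 - 3*p^2 - 4*p + 12) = (p - 5)*(p - 2)*(p + 2)*(p^2 - 5*p + 6) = (p - 5)*(p - 2)^2*(p + 2)*(p - 3)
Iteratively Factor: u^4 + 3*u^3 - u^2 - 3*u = (u - 1)*(u^3 + 4*u^2 + 3*u) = (u - 1)*(u + 3)*(u^2 + u) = u*(u - 1)*(u + 3)*(u + 1)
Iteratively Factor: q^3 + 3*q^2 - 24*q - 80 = (q - 5)*(q^2 + 8*q + 16) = (q - 5)*(q + 4)*(q + 4)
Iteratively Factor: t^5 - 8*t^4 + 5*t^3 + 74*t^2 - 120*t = (t - 5)*(t^4 - 3*t^3 - 10*t^2 + 24*t) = (t - 5)*(t - 4)*(t^3 + t^2 - 6*t) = (t - 5)*(t - 4)*(t + 3)*(t^2 - 2*t) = (t - 5)*(t - 4)*(t - 2)*(t + 3)*(t)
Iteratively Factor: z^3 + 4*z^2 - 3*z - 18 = (z + 3)*(z^2 + z - 6) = (z + 3)^2*(z - 2)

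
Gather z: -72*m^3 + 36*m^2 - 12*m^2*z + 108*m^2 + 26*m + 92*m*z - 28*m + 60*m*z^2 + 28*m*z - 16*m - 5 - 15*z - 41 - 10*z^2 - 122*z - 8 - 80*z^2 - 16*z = -72*m^3 + 144*m^2 - 18*m + z^2*(60*m - 90) + z*(-12*m^2 + 120*m - 153) - 54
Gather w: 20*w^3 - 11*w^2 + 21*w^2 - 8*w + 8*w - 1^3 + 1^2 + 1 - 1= 20*w^3 + 10*w^2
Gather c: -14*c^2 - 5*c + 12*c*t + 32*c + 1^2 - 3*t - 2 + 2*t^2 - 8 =-14*c^2 + c*(12*t + 27) + 2*t^2 - 3*t - 9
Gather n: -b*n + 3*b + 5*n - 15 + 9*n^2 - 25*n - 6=3*b + 9*n^2 + n*(-b - 20) - 21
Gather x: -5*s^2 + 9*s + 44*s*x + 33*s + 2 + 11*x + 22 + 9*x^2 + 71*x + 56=-5*s^2 + 42*s + 9*x^2 + x*(44*s + 82) + 80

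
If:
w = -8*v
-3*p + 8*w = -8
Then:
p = 8*w/3 + 8/3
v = -w/8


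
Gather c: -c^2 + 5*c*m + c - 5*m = -c^2 + c*(5*m + 1) - 5*m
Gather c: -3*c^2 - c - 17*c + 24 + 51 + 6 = -3*c^2 - 18*c + 81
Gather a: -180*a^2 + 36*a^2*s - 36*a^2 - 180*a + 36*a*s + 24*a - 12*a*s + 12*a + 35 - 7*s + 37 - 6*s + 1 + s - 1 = a^2*(36*s - 216) + a*(24*s - 144) - 12*s + 72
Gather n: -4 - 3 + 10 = 3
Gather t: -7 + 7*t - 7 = 7*t - 14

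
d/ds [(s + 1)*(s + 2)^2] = (s + 2)*(3*s + 4)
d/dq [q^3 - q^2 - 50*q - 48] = 3*q^2 - 2*q - 50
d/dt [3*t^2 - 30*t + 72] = 6*t - 30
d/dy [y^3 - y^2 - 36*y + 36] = 3*y^2 - 2*y - 36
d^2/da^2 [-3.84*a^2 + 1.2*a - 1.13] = -7.68000000000000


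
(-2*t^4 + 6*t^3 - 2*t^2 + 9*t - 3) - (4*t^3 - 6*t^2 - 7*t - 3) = -2*t^4 + 2*t^3 + 4*t^2 + 16*t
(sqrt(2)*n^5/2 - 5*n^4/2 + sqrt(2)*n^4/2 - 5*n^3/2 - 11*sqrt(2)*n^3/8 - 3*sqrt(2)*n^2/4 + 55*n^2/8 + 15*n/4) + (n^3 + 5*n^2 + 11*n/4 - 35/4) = sqrt(2)*n^5/2 - 5*n^4/2 + sqrt(2)*n^4/2 - 11*sqrt(2)*n^3/8 - 3*n^3/2 - 3*sqrt(2)*n^2/4 + 95*n^2/8 + 13*n/2 - 35/4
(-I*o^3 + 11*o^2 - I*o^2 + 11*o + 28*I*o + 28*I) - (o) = -I*o^3 + 11*o^2 - I*o^2 + 10*o + 28*I*o + 28*I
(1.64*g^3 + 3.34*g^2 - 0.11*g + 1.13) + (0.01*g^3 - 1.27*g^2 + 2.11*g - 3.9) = 1.65*g^3 + 2.07*g^2 + 2.0*g - 2.77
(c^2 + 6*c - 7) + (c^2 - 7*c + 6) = 2*c^2 - c - 1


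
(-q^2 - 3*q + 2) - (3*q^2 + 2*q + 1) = -4*q^2 - 5*q + 1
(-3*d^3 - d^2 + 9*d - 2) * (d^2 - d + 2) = -3*d^5 + 2*d^4 + 4*d^3 - 13*d^2 + 20*d - 4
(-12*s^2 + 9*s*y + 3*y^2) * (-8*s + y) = 96*s^3 - 84*s^2*y - 15*s*y^2 + 3*y^3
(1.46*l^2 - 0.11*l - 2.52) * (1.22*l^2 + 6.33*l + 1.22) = 1.7812*l^4 + 9.1076*l^3 - 1.9895*l^2 - 16.0858*l - 3.0744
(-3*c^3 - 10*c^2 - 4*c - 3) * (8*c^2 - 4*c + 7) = -24*c^5 - 68*c^4 - 13*c^3 - 78*c^2 - 16*c - 21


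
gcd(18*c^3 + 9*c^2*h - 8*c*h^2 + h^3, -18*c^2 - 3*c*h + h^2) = 6*c - h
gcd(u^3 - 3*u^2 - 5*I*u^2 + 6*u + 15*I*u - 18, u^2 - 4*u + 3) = u - 3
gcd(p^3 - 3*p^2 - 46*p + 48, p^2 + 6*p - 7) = p - 1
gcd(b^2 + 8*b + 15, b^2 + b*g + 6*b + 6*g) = 1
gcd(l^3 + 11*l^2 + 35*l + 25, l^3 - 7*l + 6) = 1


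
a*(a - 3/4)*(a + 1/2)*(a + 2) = a^4 + 7*a^3/4 - 7*a^2/8 - 3*a/4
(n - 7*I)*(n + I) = n^2 - 6*I*n + 7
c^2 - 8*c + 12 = (c - 6)*(c - 2)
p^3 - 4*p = p*(p - 2)*(p + 2)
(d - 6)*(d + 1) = d^2 - 5*d - 6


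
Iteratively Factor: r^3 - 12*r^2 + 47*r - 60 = (r - 4)*(r^2 - 8*r + 15) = (r - 4)*(r - 3)*(r - 5)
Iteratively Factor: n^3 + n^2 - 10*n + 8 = (n + 4)*(n^2 - 3*n + 2) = (n - 1)*(n + 4)*(n - 2)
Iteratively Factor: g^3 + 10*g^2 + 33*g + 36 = (g + 4)*(g^2 + 6*g + 9) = (g + 3)*(g + 4)*(g + 3)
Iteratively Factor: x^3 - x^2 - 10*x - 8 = (x - 4)*(x^2 + 3*x + 2) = (x - 4)*(x + 2)*(x + 1)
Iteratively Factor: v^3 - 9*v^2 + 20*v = (v - 4)*(v^2 - 5*v) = v*(v - 4)*(v - 5)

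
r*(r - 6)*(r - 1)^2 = r^4 - 8*r^3 + 13*r^2 - 6*r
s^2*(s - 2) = s^3 - 2*s^2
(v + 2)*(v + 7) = v^2 + 9*v + 14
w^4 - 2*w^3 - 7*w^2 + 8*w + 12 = (w - 3)*(w - 2)*(w + 1)*(w + 2)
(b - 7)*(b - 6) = b^2 - 13*b + 42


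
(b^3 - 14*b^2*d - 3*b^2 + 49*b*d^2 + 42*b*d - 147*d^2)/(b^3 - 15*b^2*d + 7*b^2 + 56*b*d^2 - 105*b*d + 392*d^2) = (b^2 - 7*b*d - 3*b + 21*d)/(b^2 - 8*b*d + 7*b - 56*d)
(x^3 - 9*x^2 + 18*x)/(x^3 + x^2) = (x^2 - 9*x + 18)/(x*(x + 1))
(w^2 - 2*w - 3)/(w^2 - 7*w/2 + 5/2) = 2*(w^2 - 2*w - 3)/(2*w^2 - 7*w + 5)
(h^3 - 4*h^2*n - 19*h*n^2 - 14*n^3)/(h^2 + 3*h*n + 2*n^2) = h - 7*n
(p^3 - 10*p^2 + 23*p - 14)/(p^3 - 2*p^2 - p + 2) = (p - 7)/(p + 1)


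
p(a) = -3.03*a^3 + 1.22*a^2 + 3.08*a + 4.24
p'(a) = -9.09*a^2 + 2.44*a + 3.08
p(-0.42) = 3.39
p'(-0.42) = 0.45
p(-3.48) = 135.99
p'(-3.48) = -115.49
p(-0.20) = 3.70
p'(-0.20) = 2.23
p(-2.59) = 57.09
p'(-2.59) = -64.22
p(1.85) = -5.07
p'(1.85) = -23.52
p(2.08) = -11.34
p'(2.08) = -31.17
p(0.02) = 4.30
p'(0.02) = 3.13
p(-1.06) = 5.95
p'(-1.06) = -9.72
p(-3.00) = 87.79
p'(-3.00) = -86.05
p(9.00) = -2078.09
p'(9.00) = -711.25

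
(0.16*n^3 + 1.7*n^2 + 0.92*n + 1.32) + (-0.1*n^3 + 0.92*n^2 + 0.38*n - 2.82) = 0.06*n^3 + 2.62*n^2 + 1.3*n - 1.5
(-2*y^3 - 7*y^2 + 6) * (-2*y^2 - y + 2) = 4*y^5 + 16*y^4 + 3*y^3 - 26*y^2 - 6*y + 12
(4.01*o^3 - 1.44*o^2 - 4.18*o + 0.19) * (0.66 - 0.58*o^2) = -2.3258*o^5 + 0.8352*o^4 + 5.071*o^3 - 1.0606*o^2 - 2.7588*o + 0.1254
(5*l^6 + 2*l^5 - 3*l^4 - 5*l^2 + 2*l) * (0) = 0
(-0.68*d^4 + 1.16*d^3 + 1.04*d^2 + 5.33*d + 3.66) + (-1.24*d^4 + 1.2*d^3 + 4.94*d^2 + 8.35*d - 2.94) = -1.92*d^4 + 2.36*d^3 + 5.98*d^2 + 13.68*d + 0.72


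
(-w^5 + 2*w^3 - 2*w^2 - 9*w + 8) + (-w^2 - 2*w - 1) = -w^5 + 2*w^3 - 3*w^2 - 11*w + 7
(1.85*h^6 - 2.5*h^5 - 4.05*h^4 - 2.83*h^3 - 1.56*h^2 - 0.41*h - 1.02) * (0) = 0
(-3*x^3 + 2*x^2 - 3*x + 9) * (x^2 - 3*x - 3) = -3*x^5 + 11*x^4 + 12*x^2 - 18*x - 27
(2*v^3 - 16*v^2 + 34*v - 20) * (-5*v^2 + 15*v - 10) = -10*v^5 + 110*v^4 - 430*v^3 + 770*v^2 - 640*v + 200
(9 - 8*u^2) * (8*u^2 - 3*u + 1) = -64*u^4 + 24*u^3 + 64*u^2 - 27*u + 9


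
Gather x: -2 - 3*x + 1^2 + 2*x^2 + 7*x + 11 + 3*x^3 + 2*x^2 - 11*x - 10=3*x^3 + 4*x^2 - 7*x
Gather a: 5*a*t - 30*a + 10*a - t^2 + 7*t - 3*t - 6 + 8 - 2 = a*(5*t - 20) - t^2 + 4*t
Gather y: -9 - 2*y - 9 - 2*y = -4*y - 18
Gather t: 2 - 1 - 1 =0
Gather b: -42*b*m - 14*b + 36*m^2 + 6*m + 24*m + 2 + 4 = b*(-42*m - 14) + 36*m^2 + 30*m + 6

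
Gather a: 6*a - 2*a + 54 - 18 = 4*a + 36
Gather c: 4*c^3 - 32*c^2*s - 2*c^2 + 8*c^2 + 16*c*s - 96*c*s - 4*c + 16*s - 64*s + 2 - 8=4*c^3 + c^2*(6 - 32*s) + c*(-80*s - 4) - 48*s - 6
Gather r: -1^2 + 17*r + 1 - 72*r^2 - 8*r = -72*r^2 + 9*r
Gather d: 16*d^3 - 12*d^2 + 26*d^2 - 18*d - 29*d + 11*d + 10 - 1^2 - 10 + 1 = 16*d^3 + 14*d^2 - 36*d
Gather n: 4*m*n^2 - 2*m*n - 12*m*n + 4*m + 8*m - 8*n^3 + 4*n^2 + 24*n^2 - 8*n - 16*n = 12*m - 8*n^3 + n^2*(4*m + 28) + n*(-14*m - 24)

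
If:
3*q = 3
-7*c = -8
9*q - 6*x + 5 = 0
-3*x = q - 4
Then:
No Solution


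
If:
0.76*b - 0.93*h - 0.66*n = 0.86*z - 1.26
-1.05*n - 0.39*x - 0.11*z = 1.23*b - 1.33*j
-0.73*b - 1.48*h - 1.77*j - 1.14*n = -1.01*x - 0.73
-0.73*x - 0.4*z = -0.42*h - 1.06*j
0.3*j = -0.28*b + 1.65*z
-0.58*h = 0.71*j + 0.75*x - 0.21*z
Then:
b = -1.40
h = -1.54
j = 0.83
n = 2.57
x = 0.37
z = -0.09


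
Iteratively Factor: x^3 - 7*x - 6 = (x + 1)*(x^2 - x - 6) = (x - 3)*(x + 1)*(x + 2)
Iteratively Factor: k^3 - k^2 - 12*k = (k - 4)*(k^2 + 3*k) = k*(k - 4)*(k + 3)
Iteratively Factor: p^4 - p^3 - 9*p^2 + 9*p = (p - 1)*(p^3 - 9*p) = (p - 3)*(p - 1)*(p^2 + 3*p) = p*(p - 3)*(p - 1)*(p + 3)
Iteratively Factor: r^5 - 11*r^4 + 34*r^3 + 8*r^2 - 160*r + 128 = (r - 4)*(r^4 - 7*r^3 + 6*r^2 + 32*r - 32) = (r - 4)*(r + 2)*(r^3 - 9*r^2 + 24*r - 16) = (r - 4)^2*(r + 2)*(r^2 - 5*r + 4) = (r - 4)^2*(r - 1)*(r + 2)*(r - 4)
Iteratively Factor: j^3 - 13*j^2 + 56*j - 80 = (j - 4)*(j^2 - 9*j + 20) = (j - 5)*(j - 4)*(j - 4)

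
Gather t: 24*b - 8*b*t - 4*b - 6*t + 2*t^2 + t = 20*b + 2*t^2 + t*(-8*b - 5)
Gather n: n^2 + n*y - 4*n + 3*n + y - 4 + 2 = n^2 + n*(y - 1) + y - 2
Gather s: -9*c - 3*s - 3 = -9*c - 3*s - 3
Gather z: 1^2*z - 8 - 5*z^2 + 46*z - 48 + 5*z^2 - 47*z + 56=0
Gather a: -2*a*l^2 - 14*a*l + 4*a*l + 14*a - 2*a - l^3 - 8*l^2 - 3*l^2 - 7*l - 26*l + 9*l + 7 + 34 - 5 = a*(-2*l^2 - 10*l + 12) - l^3 - 11*l^2 - 24*l + 36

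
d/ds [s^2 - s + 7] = 2*s - 1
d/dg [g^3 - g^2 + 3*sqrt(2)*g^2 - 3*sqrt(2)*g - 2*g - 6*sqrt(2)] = 3*g^2 - 2*g + 6*sqrt(2)*g - 3*sqrt(2) - 2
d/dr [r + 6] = 1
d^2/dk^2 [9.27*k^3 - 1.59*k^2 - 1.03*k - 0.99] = 55.62*k - 3.18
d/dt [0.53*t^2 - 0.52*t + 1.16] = 1.06*t - 0.52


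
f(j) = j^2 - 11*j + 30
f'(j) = 2*j - 11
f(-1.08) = 43.05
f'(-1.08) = -13.16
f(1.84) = 13.15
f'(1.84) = -7.32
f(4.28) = 1.24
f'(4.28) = -2.44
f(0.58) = 23.96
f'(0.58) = -9.84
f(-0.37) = 34.21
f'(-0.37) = -11.74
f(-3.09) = 73.54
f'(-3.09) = -17.18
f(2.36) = 9.61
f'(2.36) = -6.28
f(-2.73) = 67.48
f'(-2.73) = -16.46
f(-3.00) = 72.00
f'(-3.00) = -17.00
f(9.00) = 12.00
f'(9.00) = 7.00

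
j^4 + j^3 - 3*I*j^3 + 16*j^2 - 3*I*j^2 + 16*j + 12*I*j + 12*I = (j - 6*I)*(j + 2*I)*(-I*j + 1)*(I*j + I)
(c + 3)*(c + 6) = c^2 + 9*c + 18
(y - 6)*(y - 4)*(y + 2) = y^3 - 8*y^2 + 4*y + 48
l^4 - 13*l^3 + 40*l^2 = l^2*(l - 8)*(l - 5)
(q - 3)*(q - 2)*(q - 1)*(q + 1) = q^4 - 5*q^3 + 5*q^2 + 5*q - 6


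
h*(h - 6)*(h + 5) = h^3 - h^2 - 30*h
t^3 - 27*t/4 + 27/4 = (t - 3/2)^2*(t + 3)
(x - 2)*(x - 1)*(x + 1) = x^3 - 2*x^2 - x + 2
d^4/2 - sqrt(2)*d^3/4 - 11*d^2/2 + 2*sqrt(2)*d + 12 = (d/2 + sqrt(2))*(d - 2*sqrt(2))*(d - 3*sqrt(2)/2)*(d + sqrt(2))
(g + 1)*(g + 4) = g^2 + 5*g + 4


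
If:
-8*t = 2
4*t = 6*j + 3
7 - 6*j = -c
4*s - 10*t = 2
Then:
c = -11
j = -2/3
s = -1/8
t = -1/4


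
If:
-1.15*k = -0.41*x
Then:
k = 0.356521739130435*x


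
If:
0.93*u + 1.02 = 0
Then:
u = -1.10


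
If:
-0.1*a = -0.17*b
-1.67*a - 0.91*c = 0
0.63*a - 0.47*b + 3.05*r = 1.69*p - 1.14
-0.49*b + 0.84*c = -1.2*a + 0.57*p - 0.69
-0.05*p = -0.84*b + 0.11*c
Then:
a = 0.08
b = 0.05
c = -0.15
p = 1.12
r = 0.24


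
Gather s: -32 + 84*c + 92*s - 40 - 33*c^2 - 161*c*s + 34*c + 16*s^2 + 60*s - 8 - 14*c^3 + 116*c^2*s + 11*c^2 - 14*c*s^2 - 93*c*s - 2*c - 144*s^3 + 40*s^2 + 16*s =-14*c^3 - 22*c^2 + 116*c - 144*s^3 + s^2*(56 - 14*c) + s*(116*c^2 - 254*c + 168) - 80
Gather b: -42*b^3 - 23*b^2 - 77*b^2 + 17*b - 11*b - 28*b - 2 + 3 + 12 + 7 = -42*b^3 - 100*b^2 - 22*b + 20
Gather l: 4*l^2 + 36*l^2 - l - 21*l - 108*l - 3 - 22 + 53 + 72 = 40*l^2 - 130*l + 100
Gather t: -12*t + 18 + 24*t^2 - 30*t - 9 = 24*t^2 - 42*t + 9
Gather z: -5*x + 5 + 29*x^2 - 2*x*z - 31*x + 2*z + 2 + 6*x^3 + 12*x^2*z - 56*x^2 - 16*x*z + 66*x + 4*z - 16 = 6*x^3 - 27*x^2 + 30*x + z*(12*x^2 - 18*x + 6) - 9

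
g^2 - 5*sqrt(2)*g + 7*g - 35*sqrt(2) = (g + 7)*(g - 5*sqrt(2))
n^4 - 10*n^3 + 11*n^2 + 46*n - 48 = (n - 8)*(n - 3)*(n - 1)*(n + 2)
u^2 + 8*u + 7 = (u + 1)*(u + 7)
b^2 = b^2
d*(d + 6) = d^2 + 6*d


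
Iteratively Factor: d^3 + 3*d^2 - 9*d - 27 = (d + 3)*(d^2 - 9) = (d + 3)^2*(d - 3)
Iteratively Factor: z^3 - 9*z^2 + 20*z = (z - 5)*(z^2 - 4*z) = (z - 5)*(z - 4)*(z)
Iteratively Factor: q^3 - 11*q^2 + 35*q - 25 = (q - 5)*(q^2 - 6*q + 5) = (q - 5)*(q - 1)*(q - 5)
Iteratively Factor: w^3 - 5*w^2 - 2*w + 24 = (w - 3)*(w^2 - 2*w - 8) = (w - 4)*(w - 3)*(w + 2)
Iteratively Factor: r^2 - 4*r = (r)*(r - 4)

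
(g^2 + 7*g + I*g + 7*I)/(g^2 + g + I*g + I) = (g + 7)/(g + 1)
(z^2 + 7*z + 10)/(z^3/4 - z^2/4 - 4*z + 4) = 4*(z^2 + 7*z + 10)/(z^3 - z^2 - 16*z + 16)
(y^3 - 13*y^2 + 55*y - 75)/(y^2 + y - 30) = (y^2 - 8*y + 15)/(y + 6)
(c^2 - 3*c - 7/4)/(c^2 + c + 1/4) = (2*c - 7)/(2*c + 1)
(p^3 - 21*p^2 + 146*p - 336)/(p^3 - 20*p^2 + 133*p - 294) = (p - 8)/(p - 7)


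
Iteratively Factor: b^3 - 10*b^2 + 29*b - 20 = (b - 1)*(b^2 - 9*b + 20) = (b - 4)*(b - 1)*(b - 5)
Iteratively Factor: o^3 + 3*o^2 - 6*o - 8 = (o + 4)*(o^2 - o - 2) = (o - 2)*(o + 4)*(o + 1)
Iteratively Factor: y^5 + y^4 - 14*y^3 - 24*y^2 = (y + 2)*(y^4 - y^3 - 12*y^2) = y*(y + 2)*(y^3 - y^2 - 12*y) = y^2*(y + 2)*(y^2 - y - 12) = y^2*(y - 4)*(y + 2)*(y + 3)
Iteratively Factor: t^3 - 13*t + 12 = (t + 4)*(t^2 - 4*t + 3) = (t - 1)*(t + 4)*(t - 3)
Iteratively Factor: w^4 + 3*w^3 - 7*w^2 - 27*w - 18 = (w + 1)*(w^3 + 2*w^2 - 9*w - 18) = (w + 1)*(w + 2)*(w^2 - 9) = (w + 1)*(w + 2)*(w + 3)*(w - 3)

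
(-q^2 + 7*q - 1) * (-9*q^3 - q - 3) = 9*q^5 - 63*q^4 + 10*q^3 - 4*q^2 - 20*q + 3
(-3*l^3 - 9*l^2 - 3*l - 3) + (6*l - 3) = -3*l^3 - 9*l^2 + 3*l - 6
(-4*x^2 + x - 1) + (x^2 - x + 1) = -3*x^2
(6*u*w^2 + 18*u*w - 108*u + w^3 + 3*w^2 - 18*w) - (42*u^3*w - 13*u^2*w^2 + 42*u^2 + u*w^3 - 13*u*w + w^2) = -42*u^3*w + 13*u^2*w^2 - 42*u^2 - u*w^3 + 6*u*w^2 + 31*u*w - 108*u + w^3 + 2*w^2 - 18*w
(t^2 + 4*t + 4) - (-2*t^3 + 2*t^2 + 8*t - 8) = 2*t^3 - t^2 - 4*t + 12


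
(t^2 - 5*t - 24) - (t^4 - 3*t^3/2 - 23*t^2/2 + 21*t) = -t^4 + 3*t^3/2 + 25*t^2/2 - 26*t - 24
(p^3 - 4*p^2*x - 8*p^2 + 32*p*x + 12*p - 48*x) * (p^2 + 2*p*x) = p^5 - 2*p^4*x - 8*p^4 - 8*p^3*x^2 + 16*p^3*x + 12*p^3 + 64*p^2*x^2 - 24*p^2*x - 96*p*x^2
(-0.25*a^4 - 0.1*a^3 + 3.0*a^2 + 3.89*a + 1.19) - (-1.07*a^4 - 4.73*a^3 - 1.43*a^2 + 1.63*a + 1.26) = 0.82*a^4 + 4.63*a^3 + 4.43*a^2 + 2.26*a - 0.0700000000000001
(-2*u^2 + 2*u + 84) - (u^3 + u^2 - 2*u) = -u^3 - 3*u^2 + 4*u + 84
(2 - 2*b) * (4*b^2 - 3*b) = -8*b^3 + 14*b^2 - 6*b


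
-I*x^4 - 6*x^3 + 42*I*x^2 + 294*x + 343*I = (x - 7)*(x + 7)*(x - 7*I)*(-I*x + 1)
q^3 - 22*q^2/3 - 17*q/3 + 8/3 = (q - 8)*(q - 1/3)*(q + 1)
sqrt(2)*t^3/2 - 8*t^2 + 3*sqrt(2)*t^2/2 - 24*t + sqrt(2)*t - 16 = (t + 2)*(t - 8*sqrt(2))*(sqrt(2)*t/2 + sqrt(2)/2)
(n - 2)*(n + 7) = n^2 + 5*n - 14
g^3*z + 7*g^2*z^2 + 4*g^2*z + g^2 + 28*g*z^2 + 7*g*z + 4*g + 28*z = (g + 4)*(g + 7*z)*(g*z + 1)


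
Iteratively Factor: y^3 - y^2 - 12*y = (y + 3)*(y^2 - 4*y) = (y - 4)*(y + 3)*(y)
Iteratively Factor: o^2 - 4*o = (o - 4)*(o)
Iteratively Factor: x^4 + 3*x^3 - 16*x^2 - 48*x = (x + 4)*(x^3 - x^2 - 12*x) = (x - 4)*(x + 4)*(x^2 + 3*x) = x*(x - 4)*(x + 4)*(x + 3)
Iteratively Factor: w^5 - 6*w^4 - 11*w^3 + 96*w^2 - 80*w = (w - 4)*(w^4 - 2*w^3 - 19*w^2 + 20*w) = w*(w - 4)*(w^3 - 2*w^2 - 19*w + 20) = w*(w - 4)*(w + 4)*(w^2 - 6*w + 5) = w*(w - 4)*(w - 1)*(w + 4)*(w - 5)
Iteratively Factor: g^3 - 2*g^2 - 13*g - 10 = (g + 2)*(g^2 - 4*g - 5) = (g - 5)*(g + 2)*(g + 1)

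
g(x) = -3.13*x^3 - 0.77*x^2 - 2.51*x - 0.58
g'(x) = -9.39*x^2 - 1.54*x - 2.51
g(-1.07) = 5.06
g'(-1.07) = -11.61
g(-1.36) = 9.28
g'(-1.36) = -17.78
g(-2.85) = 72.78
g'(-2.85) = -74.39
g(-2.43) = 45.88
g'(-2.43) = -54.21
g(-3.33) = 114.82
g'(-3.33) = -101.51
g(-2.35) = 41.69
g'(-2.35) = -50.75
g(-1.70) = 16.84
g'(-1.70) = -27.03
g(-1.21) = 6.87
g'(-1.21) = -14.39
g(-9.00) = 2241.41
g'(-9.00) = -749.24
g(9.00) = -2367.31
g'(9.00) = -776.96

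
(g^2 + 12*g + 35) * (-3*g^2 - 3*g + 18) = -3*g^4 - 39*g^3 - 123*g^2 + 111*g + 630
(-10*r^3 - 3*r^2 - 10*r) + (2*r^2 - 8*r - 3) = -10*r^3 - r^2 - 18*r - 3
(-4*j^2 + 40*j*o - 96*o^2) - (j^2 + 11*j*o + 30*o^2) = -5*j^2 + 29*j*o - 126*o^2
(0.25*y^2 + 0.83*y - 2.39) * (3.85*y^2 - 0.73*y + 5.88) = 0.9625*y^4 + 3.013*y^3 - 8.3374*y^2 + 6.6251*y - 14.0532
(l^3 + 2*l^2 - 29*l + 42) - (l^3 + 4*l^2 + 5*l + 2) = -2*l^2 - 34*l + 40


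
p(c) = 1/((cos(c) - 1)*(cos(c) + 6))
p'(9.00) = 0.01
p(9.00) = -0.10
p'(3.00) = 0.00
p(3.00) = -0.10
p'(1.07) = 0.46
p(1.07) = -0.30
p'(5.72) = -3.20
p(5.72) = -0.95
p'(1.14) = 0.38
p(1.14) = -0.27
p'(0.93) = 0.71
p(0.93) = -0.38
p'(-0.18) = -97.98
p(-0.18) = -8.86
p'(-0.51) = -4.31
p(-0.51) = -1.14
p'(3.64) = -0.02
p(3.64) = -0.10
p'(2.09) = 0.05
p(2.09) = -0.12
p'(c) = sin(c)/((cos(c) - 1)*(cos(c) + 6)^2) + sin(c)/((cos(c) - 1)^2*(cos(c) + 6))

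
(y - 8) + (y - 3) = 2*y - 11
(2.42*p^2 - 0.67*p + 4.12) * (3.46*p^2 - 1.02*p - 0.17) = 8.3732*p^4 - 4.7866*p^3 + 14.5272*p^2 - 4.0885*p - 0.7004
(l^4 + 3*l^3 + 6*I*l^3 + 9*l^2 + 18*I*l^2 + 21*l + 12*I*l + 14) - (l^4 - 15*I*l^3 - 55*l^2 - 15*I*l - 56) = 3*l^3 + 21*I*l^3 + 64*l^2 + 18*I*l^2 + 21*l + 27*I*l + 70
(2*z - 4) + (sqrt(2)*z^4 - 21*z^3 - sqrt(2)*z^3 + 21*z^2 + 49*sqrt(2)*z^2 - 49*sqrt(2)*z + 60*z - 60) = sqrt(2)*z^4 - 21*z^3 - sqrt(2)*z^3 + 21*z^2 + 49*sqrt(2)*z^2 - 49*sqrt(2)*z + 62*z - 64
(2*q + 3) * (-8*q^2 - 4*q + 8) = -16*q^3 - 32*q^2 + 4*q + 24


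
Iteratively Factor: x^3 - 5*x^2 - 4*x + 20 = (x - 2)*(x^2 - 3*x - 10) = (x - 2)*(x + 2)*(x - 5)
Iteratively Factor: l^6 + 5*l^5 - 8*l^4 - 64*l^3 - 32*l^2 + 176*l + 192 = (l - 2)*(l^5 + 7*l^4 + 6*l^3 - 52*l^2 - 136*l - 96) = (l - 2)*(l + 2)*(l^4 + 5*l^3 - 4*l^2 - 44*l - 48) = (l - 2)*(l + 2)*(l + 4)*(l^3 + l^2 - 8*l - 12) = (l - 2)*(l + 2)^2*(l + 4)*(l^2 - l - 6) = (l - 3)*(l - 2)*(l + 2)^2*(l + 4)*(l + 2)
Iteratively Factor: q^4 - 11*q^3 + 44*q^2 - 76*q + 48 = (q - 3)*(q^3 - 8*q^2 + 20*q - 16) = (q - 3)*(q - 2)*(q^2 - 6*q + 8) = (q - 3)*(q - 2)^2*(q - 4)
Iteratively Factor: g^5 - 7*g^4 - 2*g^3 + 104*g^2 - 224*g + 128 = (g - 1)*(g^4 - 6*g^3 - 8*g^2 + 96*g - 128) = (g - 2)*(g - 1)*(g^3 - 4*g^2 - 16*g + 64) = (g - 2)*(g - 1)*(g + 4)*(g^2 - 8*g + 16) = (g - 4)*(g - 2)*(g - 1)*(g + 4)*(g - 4)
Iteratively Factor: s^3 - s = (s)*(s^2 - 1) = s*(s + 1)*(s - 1)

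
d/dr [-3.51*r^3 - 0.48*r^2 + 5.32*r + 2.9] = -10.53*r^2 - 0.96*r + 5.32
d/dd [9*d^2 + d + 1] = 18*d + 1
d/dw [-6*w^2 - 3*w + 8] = -12*w - 3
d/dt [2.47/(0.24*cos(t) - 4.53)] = 0.5928*sin(t)/(0.24*cos(t) - 4.53)^2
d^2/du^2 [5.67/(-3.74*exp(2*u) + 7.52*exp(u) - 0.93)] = (-5.67*(7.48*exp(u) - 7.52)*(14.96*exp(u) - 15.04)*exp(u) + (84.8232*exp(u) - 42.6384)*(3.74*exp(2*u) - 7.52*exp(u) + 0.93))*exp(u)/(3.74*exp(2*u) - 7.52*exp(u) + 0.93)^3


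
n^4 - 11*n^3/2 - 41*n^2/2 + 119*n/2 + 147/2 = (n - 7)*(n - 3)*(n + 1)*(n + 7/2)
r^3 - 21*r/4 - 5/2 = (r - 5/2)*(r + 1/2)*(r + 2)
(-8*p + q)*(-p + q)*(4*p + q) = 32*p^3 - 28*p^2*q - 5*p*q^2 + q^3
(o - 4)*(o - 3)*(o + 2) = o^3 - 5*o^2 - 2*o + 24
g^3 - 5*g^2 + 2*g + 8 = (g - 4)*(g - 2)*(g + 1)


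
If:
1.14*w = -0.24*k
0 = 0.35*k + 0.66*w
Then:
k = 0.00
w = 0.00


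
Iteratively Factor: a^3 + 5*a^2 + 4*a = (a)*(a^2 + 5*a + 4) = a*(a + 4)*(a + 1)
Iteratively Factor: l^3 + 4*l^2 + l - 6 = (l + 3)*(l^2 + l - 2) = (l - 1)*(l + 3)*(l + 2)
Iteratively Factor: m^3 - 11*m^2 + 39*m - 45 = (m - 3)*(m^2 - 8*m + 15) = (m - 5)*(m - 3)*(m - 3)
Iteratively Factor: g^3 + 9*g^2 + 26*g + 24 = (g + 3)*(g^2 + 6*g + 8) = (g + 2)*(g + 3)*(g + 4)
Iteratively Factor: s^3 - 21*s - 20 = (s + 4)*(s^2 - 4*s - 5) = (s + 1)*(s + 4)*(s - 5)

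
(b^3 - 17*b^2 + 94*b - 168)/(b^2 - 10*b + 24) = b - 7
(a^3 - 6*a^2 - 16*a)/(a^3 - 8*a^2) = (a + 2)/a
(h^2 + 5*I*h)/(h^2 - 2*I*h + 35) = h/(h - 7*I)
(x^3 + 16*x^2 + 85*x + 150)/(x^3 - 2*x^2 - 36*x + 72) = (x^2 + 10*x + 25)/(x^2 - 8*x + 12)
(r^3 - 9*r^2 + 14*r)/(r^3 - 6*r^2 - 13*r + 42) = r/(r + 3)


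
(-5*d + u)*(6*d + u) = -30*d^2 + d*u + u^2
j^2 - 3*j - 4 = (j - 4)*(j + 1)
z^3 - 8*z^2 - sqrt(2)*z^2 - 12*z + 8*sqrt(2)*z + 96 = (z - 8)*(z - 3*sqrt(2))*(z + 2*sqrt(2))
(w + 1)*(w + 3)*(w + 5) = w^3 + 9*w^2 + 23*w + 15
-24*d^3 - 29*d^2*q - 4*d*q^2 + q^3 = (-8*d + q)*(d + q)*(3*d + q)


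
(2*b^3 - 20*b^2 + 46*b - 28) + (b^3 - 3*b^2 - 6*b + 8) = 3*b^3 - 23*b^2 + 40*b - 20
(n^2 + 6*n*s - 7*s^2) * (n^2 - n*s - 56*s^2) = n^4 + 5*n^3*s - 69*n^2*s^2 - 329*n*s^3 + 392*s^4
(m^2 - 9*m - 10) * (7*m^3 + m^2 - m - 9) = 7*m^5 - 62*m^4 - 80*m^3 - 10*m^2 + 91*m + 90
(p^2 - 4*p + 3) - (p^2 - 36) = 39 - 4*p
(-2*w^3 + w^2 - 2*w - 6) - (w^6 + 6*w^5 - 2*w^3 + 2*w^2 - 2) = -w^6 - 6*w^5 - w^2 - 2*w - 4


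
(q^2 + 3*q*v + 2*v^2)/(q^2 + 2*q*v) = (q + v)/q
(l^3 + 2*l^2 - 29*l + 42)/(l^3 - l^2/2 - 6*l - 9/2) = 2*(l^2 + 5*l - 14)/(2*l^2 + 5*l + 3)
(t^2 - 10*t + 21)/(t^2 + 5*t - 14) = (t^2 - 10*t + 21)/(t^2 + 5*t - 14)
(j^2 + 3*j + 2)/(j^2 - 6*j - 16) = (j + 1)/(j - 8)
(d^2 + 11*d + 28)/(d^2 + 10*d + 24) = (d + 7)/(d + 6)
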